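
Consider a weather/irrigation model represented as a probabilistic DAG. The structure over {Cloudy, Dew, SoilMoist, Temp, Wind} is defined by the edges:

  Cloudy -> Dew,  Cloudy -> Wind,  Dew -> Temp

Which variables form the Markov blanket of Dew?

{Cloudy, Temp}

Dew's parents: Cloudy.
Dew has child Temp.
For each child, the remaining parents (spouses of Dew):
  Temp: no additional parents.
Union: {Cloudy} ∪ {Temp} ∪ {} = {Cloudy, Temp}.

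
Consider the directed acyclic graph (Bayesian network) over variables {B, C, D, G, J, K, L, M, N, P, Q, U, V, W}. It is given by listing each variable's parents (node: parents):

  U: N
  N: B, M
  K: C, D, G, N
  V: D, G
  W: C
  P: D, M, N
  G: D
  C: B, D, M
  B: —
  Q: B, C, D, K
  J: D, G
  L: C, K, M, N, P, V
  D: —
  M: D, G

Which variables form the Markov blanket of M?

A node's Markov blanket = Pa ∪ Ch ∪ (parents of Ch other than the node itself).
M's parents: D, G.
M's children: C, L, N, P.
Parents of each child, excluding M:
  C's other parents are B, D.
  N also has parent B.
  parents(P) \ {M} = {D, N}.
  L's other parents are C, K, N, P, V.
So the Markov blanket of M is {B, C, D, G, K, L, N, P, V}.

{B, C, D, G, K, L, N, P, V}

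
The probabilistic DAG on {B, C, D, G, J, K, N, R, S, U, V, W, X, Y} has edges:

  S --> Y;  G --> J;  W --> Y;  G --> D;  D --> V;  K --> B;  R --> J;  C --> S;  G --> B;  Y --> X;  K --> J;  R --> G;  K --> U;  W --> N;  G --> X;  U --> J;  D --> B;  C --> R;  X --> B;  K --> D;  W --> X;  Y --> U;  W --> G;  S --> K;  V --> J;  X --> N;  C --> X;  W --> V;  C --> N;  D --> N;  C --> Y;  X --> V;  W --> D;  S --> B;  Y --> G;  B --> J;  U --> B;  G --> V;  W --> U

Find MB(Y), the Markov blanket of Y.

The Markov blanket of a node is its parents, its children, and the other parents of its children.
Y's parents: C, S, W.
Y's children: G, U, X.
Co-parents of Y (other parents of its children):
  parents(G) \ {Y} = {R, W}.
  parents(X) \ {Y} = {C, G, W}.
  U also has parents K, W.
Union: {C, S, W} ∪ {G, U, X} ∪ {C, G, K, R, W} = {C, G, K, R, S, U, W, X}.

{C, G, K, R, S, U, W, X}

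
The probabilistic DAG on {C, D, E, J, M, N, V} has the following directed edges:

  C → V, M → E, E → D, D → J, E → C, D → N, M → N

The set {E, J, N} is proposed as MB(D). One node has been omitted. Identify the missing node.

M

The Markov blanket of a node is its parents, its children, and the other parents of its children.
D's parents: E.
Ch(D) = {J, N}.
Parents of each child, excluding D:
  N: M
  J: —
MB(D) = {E, J, M, N}.
Comparing with the claimed set, M is missing.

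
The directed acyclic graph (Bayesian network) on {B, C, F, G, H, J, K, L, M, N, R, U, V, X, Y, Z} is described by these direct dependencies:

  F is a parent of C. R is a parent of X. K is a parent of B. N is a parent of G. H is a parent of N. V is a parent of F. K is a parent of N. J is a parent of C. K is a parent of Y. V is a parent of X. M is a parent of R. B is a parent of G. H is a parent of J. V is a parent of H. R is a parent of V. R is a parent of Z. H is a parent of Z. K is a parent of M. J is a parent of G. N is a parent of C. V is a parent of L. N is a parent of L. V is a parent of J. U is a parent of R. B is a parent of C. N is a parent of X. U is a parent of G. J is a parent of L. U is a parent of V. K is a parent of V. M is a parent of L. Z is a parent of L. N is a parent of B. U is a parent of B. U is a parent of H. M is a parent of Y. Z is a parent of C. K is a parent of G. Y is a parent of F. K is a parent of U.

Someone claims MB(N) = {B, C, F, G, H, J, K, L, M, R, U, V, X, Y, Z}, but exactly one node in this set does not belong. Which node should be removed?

By definition, MB(N) is built from N's parents, N's children, and the co-parents of N.
Parents of N: H, K.
Children of N: B, C, G, L, X.
Co-parents of N (other parents of its children):
  B: K, U
  X: R, V
  G: B, J, K, U
  L: J, M, V, Z
  C: B, F, J, Z
MB(N) = {B, C, F, G, H, J, K, L, M, R, U, V, X, Z}.
Y is neither a parent, child, nor co-parent of N, so it does not belong.

Y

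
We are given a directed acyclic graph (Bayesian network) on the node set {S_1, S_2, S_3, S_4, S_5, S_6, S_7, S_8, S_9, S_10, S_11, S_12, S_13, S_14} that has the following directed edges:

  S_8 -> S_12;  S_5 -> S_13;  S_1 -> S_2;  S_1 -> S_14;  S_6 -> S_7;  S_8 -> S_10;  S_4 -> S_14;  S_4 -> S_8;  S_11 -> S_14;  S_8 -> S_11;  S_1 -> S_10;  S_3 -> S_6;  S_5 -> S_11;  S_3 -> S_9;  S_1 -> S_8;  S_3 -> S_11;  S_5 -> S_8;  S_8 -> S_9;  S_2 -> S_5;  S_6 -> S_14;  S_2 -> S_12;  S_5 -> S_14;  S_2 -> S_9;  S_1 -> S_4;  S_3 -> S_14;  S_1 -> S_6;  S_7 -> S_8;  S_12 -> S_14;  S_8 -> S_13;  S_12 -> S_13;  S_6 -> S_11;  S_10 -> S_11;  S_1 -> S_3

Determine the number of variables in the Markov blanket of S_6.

Recall MB(v) = parents ∪ children ∪ spouses, where spouses are the other parents of v's children.
S_6's children: S_7, S_11, S_14.
Pa(S_6) = {S_1, S_3}.
Other parents of S_6's children:
  S_7 has no other parent.
  S_11's other parents are S_3, S_5, S_8, S_10.
  parents(S_14) \ {S_6} = {S_1, S_3, S_4, S_5, S_11, S_12}.
MB(S_6) = {S_1, S_3, S_4, S_5, S_7, S_8, S_10, S_11, S_12, S_14}, which has 10 nodes.

10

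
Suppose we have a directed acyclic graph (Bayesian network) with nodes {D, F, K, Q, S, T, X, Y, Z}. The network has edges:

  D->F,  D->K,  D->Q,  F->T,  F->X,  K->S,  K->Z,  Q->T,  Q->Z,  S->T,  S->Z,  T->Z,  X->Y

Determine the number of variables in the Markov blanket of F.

Children of F: T, X.
F's parents: D.
Co-parents of F (other parents of its children):
  T's other parents are Q, S.
  X has no other parent.
MB(F) = {D, Q, S, T, X}, which has 5 nodes.

5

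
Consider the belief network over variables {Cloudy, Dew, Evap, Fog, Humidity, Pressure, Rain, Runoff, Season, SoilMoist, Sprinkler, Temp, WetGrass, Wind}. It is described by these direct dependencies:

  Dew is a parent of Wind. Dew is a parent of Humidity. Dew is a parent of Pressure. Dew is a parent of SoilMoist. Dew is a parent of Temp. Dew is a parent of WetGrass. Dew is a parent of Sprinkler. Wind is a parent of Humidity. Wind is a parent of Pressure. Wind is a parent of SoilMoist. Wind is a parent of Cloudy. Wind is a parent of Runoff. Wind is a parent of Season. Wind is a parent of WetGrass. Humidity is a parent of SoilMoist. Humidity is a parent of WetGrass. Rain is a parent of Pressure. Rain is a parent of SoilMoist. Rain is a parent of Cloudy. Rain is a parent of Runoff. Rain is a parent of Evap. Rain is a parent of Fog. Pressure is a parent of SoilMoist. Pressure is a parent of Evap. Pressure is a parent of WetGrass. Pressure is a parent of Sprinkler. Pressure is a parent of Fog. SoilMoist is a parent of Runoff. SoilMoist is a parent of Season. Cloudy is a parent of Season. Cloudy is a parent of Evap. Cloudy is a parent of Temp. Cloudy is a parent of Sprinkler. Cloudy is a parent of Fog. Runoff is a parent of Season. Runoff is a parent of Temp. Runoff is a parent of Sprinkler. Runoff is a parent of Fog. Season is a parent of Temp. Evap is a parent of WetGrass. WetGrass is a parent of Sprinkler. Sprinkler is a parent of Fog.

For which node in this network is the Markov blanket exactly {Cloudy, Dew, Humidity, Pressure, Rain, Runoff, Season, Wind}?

SoilMoist

The target node must have every member of {Cloudy, Dew, Humidity, Pressure, Rain, Runoff, Season, Wind} as a parent, child, or co-parent, and no others.
Parents of SoilMoist: Dew, Humidity, Pressure, Rain, Wind; children: Runoff, Season; co-parents: Cloudy, Rain, Runoff, Wind.
These exactly cover the given set, so the node is SoilMoist.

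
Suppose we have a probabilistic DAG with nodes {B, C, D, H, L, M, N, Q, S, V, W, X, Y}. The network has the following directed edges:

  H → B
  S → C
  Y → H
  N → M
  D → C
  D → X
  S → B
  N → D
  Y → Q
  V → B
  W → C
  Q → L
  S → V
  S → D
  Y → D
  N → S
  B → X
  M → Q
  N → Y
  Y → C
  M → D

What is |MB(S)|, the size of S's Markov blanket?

The Markov blanket of a node is its parents, its children, and the other parents of its children.
Pa(S) = {N}.
Ch(S) = {B, C, D, V}.
Co-parents of S (other parents of its children):
  V: no additional parents.
  D's other parents are M, N, Y.
  parents(C) \ {S} = {D, W, Y}.
  B's other parents are H, V.
MB(S) = {B, C, D, H, M, N, V, W, Y}, which has 9 nodes.

9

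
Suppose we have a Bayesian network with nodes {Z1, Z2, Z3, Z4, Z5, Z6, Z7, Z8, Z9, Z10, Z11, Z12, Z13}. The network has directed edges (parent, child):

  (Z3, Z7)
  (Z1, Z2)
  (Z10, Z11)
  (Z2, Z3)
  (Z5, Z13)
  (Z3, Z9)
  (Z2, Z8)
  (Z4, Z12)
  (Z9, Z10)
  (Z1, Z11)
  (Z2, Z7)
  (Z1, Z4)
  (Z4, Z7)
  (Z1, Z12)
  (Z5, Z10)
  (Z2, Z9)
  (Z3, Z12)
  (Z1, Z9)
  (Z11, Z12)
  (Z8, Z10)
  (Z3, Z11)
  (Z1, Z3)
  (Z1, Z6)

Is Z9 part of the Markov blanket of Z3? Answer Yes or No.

Yes

Z9 is a child of Z3.
So Z9 ∈ MB(Z3).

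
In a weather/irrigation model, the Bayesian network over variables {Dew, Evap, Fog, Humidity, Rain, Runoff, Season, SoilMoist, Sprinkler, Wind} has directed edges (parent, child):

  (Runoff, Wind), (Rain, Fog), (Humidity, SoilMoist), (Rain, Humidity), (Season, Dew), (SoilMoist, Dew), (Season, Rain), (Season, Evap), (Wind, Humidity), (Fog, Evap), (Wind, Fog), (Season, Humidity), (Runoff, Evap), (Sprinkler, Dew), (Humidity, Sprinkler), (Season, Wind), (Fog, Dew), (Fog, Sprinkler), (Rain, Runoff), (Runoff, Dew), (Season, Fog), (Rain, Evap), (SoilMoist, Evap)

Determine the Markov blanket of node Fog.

The Markov blanket of a node is its parents, its children, and the other parents of its children.
Ch(Fog) = {Dew, Evap, Sprinkler}.
Fog's parents: Rain, Season, Wind.
For each child, the remaining parents (spouses of Fog):
  Evap: Rain, Runoff, Season, SoilMoist
  Sprinkler: Humidity
  Dew: Runoff, Season, SoilMoist, Sprinkler
Taking the union gives {Dew, Evap, Humidity, Rain, Runoff, Season, SoilMoist, Sprinkler, Wind}.

{Dew, Evap, Humidity, Rain, Runoff, Season, SoilMoist, Sprinkler, Wind}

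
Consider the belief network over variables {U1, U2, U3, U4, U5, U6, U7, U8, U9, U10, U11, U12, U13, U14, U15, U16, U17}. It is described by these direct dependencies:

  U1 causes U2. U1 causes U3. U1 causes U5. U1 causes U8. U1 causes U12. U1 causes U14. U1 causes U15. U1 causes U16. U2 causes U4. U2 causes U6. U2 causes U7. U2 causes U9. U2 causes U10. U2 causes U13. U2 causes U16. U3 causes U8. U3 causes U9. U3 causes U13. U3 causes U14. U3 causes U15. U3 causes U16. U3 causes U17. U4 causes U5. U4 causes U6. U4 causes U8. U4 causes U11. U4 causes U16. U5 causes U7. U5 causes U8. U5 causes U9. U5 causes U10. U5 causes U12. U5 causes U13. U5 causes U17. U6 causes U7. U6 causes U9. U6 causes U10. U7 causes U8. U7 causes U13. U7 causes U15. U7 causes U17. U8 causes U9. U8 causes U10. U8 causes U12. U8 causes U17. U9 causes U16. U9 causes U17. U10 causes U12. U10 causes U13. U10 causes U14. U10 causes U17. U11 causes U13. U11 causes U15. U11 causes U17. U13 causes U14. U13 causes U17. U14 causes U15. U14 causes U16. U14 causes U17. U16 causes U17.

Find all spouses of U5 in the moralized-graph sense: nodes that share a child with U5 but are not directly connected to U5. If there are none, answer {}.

{U2, U3, U6, U11, U14, U16}

Children of U5: U7, U8, U9, U10, U12, U13, U17.
  U7's other parents are U2, U6.
  U8's other parents are U1, U3, U4, U7.
  U9's other parents are U2, U3, U6, U8.
  U10's other parents are U2, U6, U8.
  parents(U12) \ {U5} = {U1, U8, U10}.
  parents(U13) \ {U5} = {U2, U3, U7, U10, U11}.
  U17 also has parents U3, U7, U8, U9, U10, U11, U13, U14, U16.
Excluding nodes already adjacent to U5 (U1, U4, U7, U8, U9, U10, U12, U13, U17), the co-parent-only contribution is {U2, U3, U6, U11, U14, U16}.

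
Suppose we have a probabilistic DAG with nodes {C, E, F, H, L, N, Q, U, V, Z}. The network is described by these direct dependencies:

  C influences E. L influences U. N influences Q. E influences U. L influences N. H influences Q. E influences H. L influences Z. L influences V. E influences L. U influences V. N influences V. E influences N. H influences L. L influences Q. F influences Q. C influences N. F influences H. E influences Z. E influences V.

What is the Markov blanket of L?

The Markov blanket of a node is its parents, its children, and the other parents of its children.
L has parents E, H.
L has children N, Q, U, V, Z.
For each child, the remaining parents (spouses of L):
  N's other parents are C, E.
  Q also has parents F, H, N.
  U also has parent E.
  V also has parents E, N, U.
  parents(Z) \ {L} = {E}.
Taking the union gives {C, E, F, H, N, Q, U, V, Z}.

{C, E, F, H, N, Q, U, V, Z}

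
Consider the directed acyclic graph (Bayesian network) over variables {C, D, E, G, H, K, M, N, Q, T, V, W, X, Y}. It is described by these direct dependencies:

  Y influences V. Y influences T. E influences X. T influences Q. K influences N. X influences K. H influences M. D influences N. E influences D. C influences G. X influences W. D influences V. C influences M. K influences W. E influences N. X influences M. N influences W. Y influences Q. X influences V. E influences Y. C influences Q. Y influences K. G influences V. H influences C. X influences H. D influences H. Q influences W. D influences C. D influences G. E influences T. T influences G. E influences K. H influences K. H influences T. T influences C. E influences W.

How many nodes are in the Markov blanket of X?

12

The Markov blanket of a node is its parents, its children, and the other parents of its children.
Parents of X: E.
X has children H, K, M, V, W.
Other parents of X's children:
  H: D
  K: E, H, Y
  W: E, K, N, Q
  V: D, G, Y
  M: C, H
MB(X) = {C, D, E, G, H, K, M, N, Q, V, W, Y}, which has 12 nodes.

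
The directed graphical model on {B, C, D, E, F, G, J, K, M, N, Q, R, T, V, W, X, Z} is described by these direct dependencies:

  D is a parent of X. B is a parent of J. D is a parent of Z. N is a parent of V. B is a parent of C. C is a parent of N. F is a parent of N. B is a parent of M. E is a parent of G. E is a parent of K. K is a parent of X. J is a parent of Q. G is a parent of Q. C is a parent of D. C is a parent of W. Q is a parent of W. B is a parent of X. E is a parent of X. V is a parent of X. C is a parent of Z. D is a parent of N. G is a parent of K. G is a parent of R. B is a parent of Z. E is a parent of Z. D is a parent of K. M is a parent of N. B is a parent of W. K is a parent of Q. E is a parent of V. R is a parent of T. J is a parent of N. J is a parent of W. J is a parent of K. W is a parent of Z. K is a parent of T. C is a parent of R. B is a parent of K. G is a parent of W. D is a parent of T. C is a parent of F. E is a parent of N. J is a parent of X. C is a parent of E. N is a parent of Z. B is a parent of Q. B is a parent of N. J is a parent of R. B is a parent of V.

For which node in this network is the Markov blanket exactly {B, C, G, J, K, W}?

The target node must have every member of {B, C, G, J, K, W} as a parent, child, or co-parent, and no others.
Parents of Q: B, G, J, K; children: W; co-parents: B, C, G, J.
These exactly cover the given set, so the node is Q.

Q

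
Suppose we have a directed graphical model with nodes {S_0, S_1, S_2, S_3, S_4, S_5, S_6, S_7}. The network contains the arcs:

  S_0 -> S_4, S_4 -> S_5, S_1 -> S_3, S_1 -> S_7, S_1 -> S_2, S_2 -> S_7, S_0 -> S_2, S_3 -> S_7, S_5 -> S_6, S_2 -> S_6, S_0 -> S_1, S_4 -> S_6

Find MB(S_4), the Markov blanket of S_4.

S_4 has parent S_0.
S_4's children: S_5, S_6.
Parents of each child, excluding S_4:
  S_5 has no other parent.
  S_6 also has parents S_2, S_5.
So the Markov blanket of S_4 is {S_0, S_2, S_5, S_6}.

{S_0, S_2, S_5, S_6}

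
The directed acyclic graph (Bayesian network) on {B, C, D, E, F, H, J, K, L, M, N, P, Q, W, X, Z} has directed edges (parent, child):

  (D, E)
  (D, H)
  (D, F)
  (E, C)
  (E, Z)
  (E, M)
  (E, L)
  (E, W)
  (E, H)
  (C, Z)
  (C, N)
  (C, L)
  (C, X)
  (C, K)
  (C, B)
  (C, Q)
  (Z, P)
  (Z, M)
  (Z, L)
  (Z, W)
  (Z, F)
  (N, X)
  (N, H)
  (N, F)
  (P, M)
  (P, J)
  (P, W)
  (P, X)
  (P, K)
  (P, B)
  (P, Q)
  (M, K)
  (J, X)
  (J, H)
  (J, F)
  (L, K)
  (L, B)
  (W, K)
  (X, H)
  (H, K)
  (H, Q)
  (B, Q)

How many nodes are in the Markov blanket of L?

Recall MB(v) = parents ∪ children ∪ spouses, where spouses are the other parents of v's children.
L has children B, K.
Pa(L) = {C, E, Z}.
Co-parents of L (other parents of its children):
  K also has parents C, H, M, P, W.
  B also has parents C, P.
MB(L) = {B, C, E, H, K, M, P, W, Z}, which has 9 nodes.

9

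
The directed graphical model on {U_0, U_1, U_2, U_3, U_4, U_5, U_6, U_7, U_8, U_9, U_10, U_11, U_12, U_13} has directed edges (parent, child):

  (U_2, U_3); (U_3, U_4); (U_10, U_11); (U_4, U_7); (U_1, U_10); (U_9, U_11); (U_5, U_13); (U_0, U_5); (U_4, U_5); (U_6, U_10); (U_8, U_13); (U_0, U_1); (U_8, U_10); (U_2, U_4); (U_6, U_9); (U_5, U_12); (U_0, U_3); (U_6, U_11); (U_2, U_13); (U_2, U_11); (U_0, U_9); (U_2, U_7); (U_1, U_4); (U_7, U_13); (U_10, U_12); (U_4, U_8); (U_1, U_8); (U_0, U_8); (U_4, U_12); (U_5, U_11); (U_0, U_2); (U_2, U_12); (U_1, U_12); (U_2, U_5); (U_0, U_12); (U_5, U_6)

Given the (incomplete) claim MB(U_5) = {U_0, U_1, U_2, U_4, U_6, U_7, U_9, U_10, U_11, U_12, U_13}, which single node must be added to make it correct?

U_8

A node's Markov blanket = Pa ∪ Ch ∪ (parents of Ch other than the node itself).
U_5's parents: U_0, U_2, U_4.
U_5 has children U_6, U_11, U_12, U_13.
Co-parents of U_5 (other parents of its children):
  U_6: no additional parents.
  U_11's other parents are U_2, U_6, U_9, U_10.
  U_12's other parents are U_0, U_1, U_2, U_4, U_10.
  U_13 also has parents U_2, U_7, U_8.
MB(U_5) = {U_0, U_1, U_2, U_4, U_6, U_7, U_8, U_9, U_10, U_11, U_12, U_13}.
Comparing with the claimed set, U_8 is missing.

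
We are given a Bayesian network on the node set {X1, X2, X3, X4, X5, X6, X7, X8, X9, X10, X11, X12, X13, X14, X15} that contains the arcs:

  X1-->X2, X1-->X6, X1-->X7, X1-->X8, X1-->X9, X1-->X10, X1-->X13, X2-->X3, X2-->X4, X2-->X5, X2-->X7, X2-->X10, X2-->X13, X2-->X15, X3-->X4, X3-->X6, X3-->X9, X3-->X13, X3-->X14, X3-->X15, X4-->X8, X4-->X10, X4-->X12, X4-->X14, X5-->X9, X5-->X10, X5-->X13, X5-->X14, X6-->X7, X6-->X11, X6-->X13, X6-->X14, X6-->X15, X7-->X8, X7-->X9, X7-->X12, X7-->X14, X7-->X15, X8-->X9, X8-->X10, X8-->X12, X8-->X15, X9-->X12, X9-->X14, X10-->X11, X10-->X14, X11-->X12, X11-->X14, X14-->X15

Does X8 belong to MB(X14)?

X8 is a co-parent of X14: both are parents of X15.
So X8 ∈ MB(X14).

Yes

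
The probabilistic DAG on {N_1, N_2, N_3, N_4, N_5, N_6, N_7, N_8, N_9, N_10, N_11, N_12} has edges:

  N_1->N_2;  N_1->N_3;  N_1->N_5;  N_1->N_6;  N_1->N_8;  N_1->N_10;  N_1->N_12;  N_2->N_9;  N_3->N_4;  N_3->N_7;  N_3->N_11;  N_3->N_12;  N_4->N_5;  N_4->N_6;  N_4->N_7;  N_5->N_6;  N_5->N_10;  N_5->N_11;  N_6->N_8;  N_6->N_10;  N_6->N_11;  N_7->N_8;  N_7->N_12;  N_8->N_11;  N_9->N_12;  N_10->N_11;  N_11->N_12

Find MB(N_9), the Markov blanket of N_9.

{N_1, N_2, N_3, N_7, N_11, N_12}

The Markov blanket of a node is its parents, its children, and the other parents of its children.
Ch(N_9) = {N_12}.
N_9's parents: N_2.
Other parents of N_9's children:
  N_12 also has parents N_1, N_3, N_7, N_11.
So the Markov blanket of N_9 is {N_1, N_2, N_3, N_7, N_11, N_12}.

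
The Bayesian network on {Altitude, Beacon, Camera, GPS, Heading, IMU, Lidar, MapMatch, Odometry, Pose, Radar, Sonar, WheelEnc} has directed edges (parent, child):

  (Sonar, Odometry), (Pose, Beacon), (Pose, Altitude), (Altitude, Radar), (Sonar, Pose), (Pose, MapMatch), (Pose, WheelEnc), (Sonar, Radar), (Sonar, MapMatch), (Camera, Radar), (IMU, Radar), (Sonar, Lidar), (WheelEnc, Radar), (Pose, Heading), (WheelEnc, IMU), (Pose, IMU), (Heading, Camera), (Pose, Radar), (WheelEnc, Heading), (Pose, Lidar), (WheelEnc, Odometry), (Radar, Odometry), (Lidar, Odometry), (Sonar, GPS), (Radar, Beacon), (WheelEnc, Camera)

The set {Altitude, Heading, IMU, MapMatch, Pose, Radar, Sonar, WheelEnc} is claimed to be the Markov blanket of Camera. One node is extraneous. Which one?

By definition, MB(Camera) is built from Camera's parents, Camera's children, and the co-parents of Camera.
Parents of Camera: Heading, WheelEnc.
Camera has child Radar.
For each child, the remaining parents (spouses of Camera):
  Radar also has parents Altitude, IMU, Pose, Sonar, WheelEnc.
MB(Camera) = {Altitude, Heading, IMU, Pose, Radar, Sonar, WheelEnc}.
MapMatch is neither a parent, child, nor co-parent of Camera, so it does not belong.

MapMatch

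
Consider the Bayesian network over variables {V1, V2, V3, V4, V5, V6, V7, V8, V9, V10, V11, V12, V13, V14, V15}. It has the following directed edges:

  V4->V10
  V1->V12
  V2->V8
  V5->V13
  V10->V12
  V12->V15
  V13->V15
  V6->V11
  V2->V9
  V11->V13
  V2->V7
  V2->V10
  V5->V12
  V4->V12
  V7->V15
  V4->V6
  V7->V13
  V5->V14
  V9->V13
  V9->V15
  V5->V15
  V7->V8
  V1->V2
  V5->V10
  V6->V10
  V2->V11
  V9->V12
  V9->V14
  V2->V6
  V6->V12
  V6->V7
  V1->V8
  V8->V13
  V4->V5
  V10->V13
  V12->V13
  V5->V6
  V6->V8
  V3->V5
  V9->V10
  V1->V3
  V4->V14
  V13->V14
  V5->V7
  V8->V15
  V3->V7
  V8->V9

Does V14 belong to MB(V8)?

No

Recall MB(v) = parents ∪ children ∪ spouses, where spouses are the other parents of v's children.
V8 has parents V1, V2, V6, V7.
Ch(V8) = {V9, V13, V15}.
Other parents of V8's children:
  V9: V2
  V13: V5, V7, V9, V10, V11, V12
  V15: V5, V7, V9, V12, V13
MB(V8) = {V1, V2, V5, V6, V7, V9, V10, V11, V12, V13, V15}; V14 is not in this set.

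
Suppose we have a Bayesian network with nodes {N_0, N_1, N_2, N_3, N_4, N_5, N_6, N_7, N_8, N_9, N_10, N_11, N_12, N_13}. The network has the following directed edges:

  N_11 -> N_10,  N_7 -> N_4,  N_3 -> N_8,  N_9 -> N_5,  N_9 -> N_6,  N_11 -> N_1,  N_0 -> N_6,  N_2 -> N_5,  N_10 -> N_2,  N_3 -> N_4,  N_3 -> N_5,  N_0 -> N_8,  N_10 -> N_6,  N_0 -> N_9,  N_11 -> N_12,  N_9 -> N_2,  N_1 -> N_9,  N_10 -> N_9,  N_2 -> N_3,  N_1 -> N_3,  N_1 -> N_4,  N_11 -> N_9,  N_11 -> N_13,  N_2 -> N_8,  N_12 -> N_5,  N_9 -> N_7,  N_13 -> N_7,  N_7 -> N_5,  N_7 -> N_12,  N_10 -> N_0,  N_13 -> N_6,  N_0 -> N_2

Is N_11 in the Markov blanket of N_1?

N_11 is a parent of N_1.
So N_11 ∈ MB(N_1).

Yes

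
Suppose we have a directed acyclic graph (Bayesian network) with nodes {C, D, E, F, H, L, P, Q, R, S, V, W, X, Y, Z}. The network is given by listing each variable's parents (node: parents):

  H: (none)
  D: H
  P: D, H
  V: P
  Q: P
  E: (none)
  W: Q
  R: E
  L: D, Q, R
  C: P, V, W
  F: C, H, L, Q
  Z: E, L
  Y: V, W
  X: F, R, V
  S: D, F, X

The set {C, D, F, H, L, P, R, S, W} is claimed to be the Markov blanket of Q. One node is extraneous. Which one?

S

A node's Markov blanket = Pa ∪ Ch ∪ (parents of Ch other than the node itself).
Ch(Q) = {F, L, W}.
Q has parent P.
For each child, the remaining parents (spouses of Q):
  W has no other parent.
  parents(L) \ {Q} = {D, R}.
  parents(F) \ {Q} = {C, H, L}.
MB(Q) = {C, D, F, H, L, P, R, W}.
S is neither a parent, child, nor co-parent of Q, so it does not belong.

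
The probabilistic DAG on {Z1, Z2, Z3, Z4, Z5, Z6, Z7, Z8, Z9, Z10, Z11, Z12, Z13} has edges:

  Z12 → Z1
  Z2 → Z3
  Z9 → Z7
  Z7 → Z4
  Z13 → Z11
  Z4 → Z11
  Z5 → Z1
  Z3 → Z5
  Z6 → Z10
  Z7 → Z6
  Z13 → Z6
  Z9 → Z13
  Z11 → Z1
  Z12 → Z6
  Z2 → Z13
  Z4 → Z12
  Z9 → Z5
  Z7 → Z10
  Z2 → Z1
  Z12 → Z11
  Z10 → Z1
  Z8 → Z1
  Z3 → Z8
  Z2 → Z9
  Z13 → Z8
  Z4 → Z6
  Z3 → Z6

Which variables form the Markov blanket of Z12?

Z12 has children Z1, Z6, Z11.
Pa(Z12) = {Z4}.
For each child, the remaining parents (spouses of Z12):
  Z6: Z3, Z4, Z7, Z13
  Z11: Z4, Z13
  Z1: Z2, Z5, Z8, Z10, Z11
Union: {Z4} ∪ {Z1, Z6, Z11} ∪ {Z2, Z3, Z4, Z5, Z7, Z8, Z10, Z11, Z13} = {Z1, Z2, Z3, Z4, Z5, Z6, Z7, Z8, Z10, Z11, Z13}.

{Z1, Z2, Z3, Z4, Z5, Z6, Z7, Z8, Z10, Z11, Z13}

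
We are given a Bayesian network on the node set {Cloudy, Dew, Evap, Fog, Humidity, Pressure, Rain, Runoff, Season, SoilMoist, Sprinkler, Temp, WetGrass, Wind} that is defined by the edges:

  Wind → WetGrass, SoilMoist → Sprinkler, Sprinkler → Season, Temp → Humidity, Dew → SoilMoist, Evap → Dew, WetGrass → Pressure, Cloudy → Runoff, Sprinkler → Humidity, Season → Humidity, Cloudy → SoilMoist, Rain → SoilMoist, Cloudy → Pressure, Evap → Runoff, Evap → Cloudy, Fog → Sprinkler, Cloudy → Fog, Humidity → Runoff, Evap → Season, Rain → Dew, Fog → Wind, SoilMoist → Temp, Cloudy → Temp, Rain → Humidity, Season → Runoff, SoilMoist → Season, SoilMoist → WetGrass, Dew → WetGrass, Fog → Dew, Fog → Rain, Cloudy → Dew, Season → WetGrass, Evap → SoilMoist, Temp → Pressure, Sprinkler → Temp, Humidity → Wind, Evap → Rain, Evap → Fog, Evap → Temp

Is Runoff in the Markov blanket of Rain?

No

A node's Markov blanket = Pa ∪ Ch ∪ (parents of Ch other than the node itself).
Rain's parents: Evap, Fog.
Ch(Rain) = {Dew, Humidity, SoilMoist}.
Parents of each child, excluding Rain:
  parents(Dew) \ {Rain} = {Cloudy, Evap, Fog}.
  parents(SoilMoist) \ {Rain} = {Cloudy, Dew, Evap}.
  Humidity also has parents Season, Sprinkler, Temp.
MB(Rain) = {Cloudy, Dew, Evap, Fog, Humidity, Season, SoilMoist, Sprinkler, Temp}; Runoff is not in this set.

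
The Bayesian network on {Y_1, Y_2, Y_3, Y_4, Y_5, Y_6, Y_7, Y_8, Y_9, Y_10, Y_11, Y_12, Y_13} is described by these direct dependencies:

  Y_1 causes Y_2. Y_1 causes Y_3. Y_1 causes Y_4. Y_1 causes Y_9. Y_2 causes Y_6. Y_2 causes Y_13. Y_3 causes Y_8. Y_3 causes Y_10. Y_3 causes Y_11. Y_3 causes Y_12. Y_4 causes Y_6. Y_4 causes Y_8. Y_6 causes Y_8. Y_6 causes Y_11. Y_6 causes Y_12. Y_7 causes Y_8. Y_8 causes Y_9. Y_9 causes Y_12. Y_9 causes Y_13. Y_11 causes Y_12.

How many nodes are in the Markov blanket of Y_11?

By definition, MB(Y_11) is built from Y_11's parents, Y_11's children, and the co-parents of Y_11.
Pa(Y_11) = {Y_3, Y_6}.
Y_11 has child Y_12.
Parents of each child, excluding Y_11:
  Y_12: Y_3, Y_6, Y_9
MB(Y_11) = {Y_3, Y_6, Y_9, Y_12}, which has 4 nodes.

4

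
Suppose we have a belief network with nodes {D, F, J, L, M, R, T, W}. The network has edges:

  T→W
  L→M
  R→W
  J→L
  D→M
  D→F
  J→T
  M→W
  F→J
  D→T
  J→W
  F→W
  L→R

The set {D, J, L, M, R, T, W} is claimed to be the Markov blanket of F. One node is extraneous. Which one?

The Markov blanket of a node is its parents, its children, and the other parents of its children.
Children of F: J, W.
F has parent D.
Other parents of F's children:
  J has no other parent.
  parents(W) \ {F} = {J, M, R, T}.
MB(F) = {D, J, M, R, T, W}.
L is neither a parent, child, nor co-parent of F, so it does not belong.

L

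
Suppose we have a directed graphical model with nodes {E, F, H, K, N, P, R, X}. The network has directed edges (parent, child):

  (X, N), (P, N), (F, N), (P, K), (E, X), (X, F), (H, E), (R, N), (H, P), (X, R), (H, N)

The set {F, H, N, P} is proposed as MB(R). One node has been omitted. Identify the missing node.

Recall MB(v) = parents ∪ children ∪ spouses, where spouses are the other parents of v's children.
Ch(R) = {N}.
R's parents: X.
Co-parents of R (other parents of its children):
  parents(N) \ {R} = {F, H, P, X}.
MB(R) = {F, H, N, P, X}.
Comparing with the claimed set, X is missing.

X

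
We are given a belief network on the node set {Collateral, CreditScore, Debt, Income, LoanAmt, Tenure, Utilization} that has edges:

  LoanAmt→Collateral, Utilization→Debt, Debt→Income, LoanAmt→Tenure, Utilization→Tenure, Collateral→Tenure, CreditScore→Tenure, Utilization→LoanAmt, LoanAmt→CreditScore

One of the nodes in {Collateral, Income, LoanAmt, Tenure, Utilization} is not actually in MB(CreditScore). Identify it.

CreditScore has parent LoanAmt.
Ch(CreditScore) = {Tenure}.
For each child, the remaining parents (spouses of CreditScore):
  Tenure: Collateral, LoanAmt, Utilization
MB(CreditScore) = {Collateral, LoanAmt, Tenure, Utilization}.
Income is neither a parent, child, nor co-parent of CreditScore, so it does not belong.

Income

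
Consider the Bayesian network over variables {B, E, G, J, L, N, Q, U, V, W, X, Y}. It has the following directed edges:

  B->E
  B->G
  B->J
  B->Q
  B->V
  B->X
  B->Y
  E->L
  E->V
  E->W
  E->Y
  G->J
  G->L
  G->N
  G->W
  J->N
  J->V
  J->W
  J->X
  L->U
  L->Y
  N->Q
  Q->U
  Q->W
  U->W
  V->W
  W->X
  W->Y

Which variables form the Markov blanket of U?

By definition, MB(U) is built from U's parents, U's children, and the co-parents of U.
U has parents L, Q.
U has child W.
For each child, the remaining parents (spouses of U):
  W also has parents E, G, J, Q, V.
So the Markov blanket of U is {E, G, J, L, Q, V, W}.

{E, G, J, L, Q, V, W}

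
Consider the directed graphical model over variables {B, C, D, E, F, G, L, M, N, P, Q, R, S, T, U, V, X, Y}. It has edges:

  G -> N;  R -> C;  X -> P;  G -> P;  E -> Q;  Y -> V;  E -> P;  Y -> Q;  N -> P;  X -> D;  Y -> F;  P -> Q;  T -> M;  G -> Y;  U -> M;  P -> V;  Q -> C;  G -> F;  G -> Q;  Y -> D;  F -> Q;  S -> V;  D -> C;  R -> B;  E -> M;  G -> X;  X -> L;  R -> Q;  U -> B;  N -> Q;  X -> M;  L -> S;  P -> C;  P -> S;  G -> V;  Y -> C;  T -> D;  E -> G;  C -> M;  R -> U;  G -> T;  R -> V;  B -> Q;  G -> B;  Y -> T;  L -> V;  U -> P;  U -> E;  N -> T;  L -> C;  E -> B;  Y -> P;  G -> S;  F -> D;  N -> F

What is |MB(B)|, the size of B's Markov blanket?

By definition, MB(B) is built from B's parents, B's children, and the co-parents of B.
Pa(B) = {E, G, R, U}.
B has child Q.
For each child, the remaining parents (spouses of B):
  Q: E, F, G, N, P, R, Y
MB(B) = {E, F, G, N, P, Q, R, U, Y}, which has 9 nodes.

9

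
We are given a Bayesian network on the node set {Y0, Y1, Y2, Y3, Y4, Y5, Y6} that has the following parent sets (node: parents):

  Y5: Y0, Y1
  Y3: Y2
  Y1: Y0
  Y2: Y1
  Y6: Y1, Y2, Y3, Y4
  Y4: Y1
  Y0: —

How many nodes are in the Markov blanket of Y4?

4

Parents of Y4: Y1.
Y4's children: Y6.
Parents of each child, excluding Y4:
  parents(Y6) \ {Y4} = {Y1, Y2, Y3}.
MB(Y4) = {Y1, Y2, Y3, Y6}, which has 4 nodes.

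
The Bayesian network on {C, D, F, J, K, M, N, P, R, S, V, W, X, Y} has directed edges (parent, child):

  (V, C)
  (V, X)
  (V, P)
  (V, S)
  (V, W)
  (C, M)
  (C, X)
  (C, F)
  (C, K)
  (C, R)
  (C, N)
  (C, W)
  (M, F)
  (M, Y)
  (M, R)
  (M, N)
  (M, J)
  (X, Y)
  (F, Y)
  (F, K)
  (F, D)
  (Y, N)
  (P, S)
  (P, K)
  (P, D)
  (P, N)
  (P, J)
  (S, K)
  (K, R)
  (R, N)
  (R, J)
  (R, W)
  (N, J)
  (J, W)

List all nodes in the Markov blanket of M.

Recall MB(v) = parents ∪ children ∪ spouses, where spouses are the other parents of v's children.
M has parent C.
Ch(M) = {F, J, N, R, Y}.
Co-parents of M (other parents of its children):
  parents(F) \ {M} = {C}.
  parents(Y) \ {M} = {F, X}.
  R's other parents are C, K.
  N's other parents are C, P, R, Y.
  J's other parents are N, P, R.
So the Markov blanket of M is {C, F, J, K, N, P, R, X, Y}.

{C, F, J, K, N, P, R, X, Y}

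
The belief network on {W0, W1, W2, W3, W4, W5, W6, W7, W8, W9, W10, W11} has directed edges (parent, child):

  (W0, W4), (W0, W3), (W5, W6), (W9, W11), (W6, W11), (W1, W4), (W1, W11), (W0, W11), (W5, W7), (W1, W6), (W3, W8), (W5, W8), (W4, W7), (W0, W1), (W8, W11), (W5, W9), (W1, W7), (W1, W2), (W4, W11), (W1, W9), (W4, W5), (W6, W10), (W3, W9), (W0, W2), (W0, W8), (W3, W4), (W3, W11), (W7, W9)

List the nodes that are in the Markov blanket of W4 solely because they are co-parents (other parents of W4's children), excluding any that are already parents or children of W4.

{W6, W8, W9}

Children of W4: W5, W7, W11.
  W5: no additional parents.
  parents(W7) \ {W4} = {W1, W5}.
  parents(W11) \ {W4} = {W0, W1, W3, W6, W8, W9}.
Excluding nodes already adjacent to W4 (W0, W1, W3, W5, W7, W11), the co-parent-only contribution is {W6, W8, W9}.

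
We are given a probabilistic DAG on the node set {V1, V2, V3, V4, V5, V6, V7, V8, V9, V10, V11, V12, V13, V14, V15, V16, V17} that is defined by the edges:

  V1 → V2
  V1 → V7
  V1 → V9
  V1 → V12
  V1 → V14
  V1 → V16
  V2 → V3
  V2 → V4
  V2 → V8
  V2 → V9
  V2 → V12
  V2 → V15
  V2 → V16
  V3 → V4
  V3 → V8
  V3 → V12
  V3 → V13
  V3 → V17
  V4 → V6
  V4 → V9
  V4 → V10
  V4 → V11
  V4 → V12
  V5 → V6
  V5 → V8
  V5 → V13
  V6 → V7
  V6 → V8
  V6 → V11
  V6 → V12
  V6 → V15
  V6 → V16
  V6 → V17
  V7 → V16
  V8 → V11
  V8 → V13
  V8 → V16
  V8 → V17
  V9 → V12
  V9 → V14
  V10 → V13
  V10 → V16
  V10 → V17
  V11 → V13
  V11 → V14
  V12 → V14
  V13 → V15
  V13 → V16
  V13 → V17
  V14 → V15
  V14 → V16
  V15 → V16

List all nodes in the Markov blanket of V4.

{V1, V2, V3, V5, V6, V8, V9, V10, V11, V12}

Pa(V4) = {V2, V3}.
V4's children: V6, V9, V10, V11, V12.
Co-parents of V4 (other parents of its children):
  parents(V6) \ {V4} = {V5}.
  parents(V9) \ {V4} = {V1, V2}.
  V10: no additional parents.
  V11's other parents are V6, V8.
  V12's other parents are V1, V2, V3, V6, V9.
Union: {V2, V3} ∪ {V6, V9, V10, V11, V12} ∪ {V1, V2, V3, V5, V6, V8, V9} = {V1, V2, V3, V5, V6, V8, V9, V10, V11, V12}.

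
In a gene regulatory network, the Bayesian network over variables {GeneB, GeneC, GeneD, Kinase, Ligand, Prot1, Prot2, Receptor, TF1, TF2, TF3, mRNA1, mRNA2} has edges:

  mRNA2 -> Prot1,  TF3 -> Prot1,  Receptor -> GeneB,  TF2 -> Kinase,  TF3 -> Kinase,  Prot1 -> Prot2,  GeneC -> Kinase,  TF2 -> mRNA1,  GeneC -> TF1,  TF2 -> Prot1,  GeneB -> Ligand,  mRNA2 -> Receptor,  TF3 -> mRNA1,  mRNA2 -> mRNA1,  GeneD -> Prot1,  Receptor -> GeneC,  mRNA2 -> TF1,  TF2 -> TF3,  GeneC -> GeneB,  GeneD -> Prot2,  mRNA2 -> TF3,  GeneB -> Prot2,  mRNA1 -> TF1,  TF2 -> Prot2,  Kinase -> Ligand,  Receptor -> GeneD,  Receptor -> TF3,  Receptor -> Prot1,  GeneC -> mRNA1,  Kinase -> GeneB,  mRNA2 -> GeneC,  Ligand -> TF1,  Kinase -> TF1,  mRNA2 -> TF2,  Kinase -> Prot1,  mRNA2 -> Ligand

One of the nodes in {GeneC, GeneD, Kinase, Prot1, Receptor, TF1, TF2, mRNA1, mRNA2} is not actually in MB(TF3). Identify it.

TF1

A node's Markov blanket = Pa ∪ Ch ∪ (parents of Ch other than the node itself).
Children of TF3: Kinase, Prot1, mRNA1.
TF3's parents: Receptor, TF2, mRNA2.
Other parents of TF3's children:
  Kinase: GeneC, TF2
  mRNA1: GeneC, TF2, mRNA2
  Prot1: GeneD, Kinase, Receptor, TF2, mRNA2
MB(TF3) = {GeneC, GeneD, Kinase, Prot1, Receptor, TF2, mRNA1, mRNA2}.
TF1 is neither a parent, child, nor co-parent of TF3, so it does not belong.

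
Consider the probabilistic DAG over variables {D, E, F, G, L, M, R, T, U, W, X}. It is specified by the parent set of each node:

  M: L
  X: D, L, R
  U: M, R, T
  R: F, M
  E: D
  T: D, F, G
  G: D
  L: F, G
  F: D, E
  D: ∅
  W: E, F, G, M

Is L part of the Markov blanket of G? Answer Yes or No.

L is a child of G.
So L ∈ MB(G).

Yes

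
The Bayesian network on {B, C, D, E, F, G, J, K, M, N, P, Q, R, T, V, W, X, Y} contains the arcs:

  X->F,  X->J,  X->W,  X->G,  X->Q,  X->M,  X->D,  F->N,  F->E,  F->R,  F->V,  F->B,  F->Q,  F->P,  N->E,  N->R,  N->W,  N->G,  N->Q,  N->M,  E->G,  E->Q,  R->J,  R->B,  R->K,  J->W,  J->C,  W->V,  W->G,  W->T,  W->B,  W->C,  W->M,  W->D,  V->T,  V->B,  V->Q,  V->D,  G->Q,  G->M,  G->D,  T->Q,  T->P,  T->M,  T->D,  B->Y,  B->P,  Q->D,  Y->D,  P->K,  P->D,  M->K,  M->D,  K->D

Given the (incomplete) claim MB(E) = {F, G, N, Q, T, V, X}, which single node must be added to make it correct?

W

E has children G, Q.
Pa(E) = {F, N}.
For each child, the remaining parents (spouses of E):
  parents(G) \ {E} = {N, W, X}.
  Q's other parents are F, G, N, T, V, X.
MB(E) = {F, G, N, Q, T, V, W, X}.
Comparing with the claimed set, W is missing.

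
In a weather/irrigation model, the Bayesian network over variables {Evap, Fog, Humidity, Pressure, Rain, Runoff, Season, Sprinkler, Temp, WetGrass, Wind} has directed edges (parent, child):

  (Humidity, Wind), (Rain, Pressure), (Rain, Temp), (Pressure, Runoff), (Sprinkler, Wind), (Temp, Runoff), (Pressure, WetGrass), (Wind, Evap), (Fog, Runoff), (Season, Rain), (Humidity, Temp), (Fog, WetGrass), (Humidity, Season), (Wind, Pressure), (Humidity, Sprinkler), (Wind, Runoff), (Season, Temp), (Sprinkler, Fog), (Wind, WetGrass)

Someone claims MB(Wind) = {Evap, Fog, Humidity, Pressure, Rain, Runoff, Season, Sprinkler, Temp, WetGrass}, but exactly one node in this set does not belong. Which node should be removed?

Season

Children of Wind: Evap, Pressure, Runoff, WetGrass.
Parents of Wind: Humidity, Sprinkler.
Other parents of Wind's children:
  Pressure: Rain
  WetGrass: Fog, Pressure
  Evap: —
  Runoff: Fog, Pressure, Temp
MB(Wind) = {Evap, Fog, Humidity, Pressure, Rain, Runoff, Sprinkler, Temp, WetGrass}.
Season is neither a parent, child, nor co-parent of Wind, so it does not belong.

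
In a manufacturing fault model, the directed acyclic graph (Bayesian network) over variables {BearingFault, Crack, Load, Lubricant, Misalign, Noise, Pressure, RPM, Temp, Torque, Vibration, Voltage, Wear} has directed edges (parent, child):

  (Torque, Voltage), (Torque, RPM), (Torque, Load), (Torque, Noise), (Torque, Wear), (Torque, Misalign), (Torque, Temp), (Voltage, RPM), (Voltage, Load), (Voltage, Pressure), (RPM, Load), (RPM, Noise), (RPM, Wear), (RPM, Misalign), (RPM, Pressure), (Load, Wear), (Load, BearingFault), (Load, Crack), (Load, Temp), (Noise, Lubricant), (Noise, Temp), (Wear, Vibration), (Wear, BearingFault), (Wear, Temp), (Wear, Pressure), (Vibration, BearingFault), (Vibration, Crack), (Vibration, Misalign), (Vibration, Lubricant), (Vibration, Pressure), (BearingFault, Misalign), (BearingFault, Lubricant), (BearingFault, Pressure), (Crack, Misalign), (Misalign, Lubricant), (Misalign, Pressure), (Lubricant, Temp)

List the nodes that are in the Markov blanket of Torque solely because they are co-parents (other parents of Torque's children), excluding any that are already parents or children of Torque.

Children of Torque: Load, Misalign, Noise, RPM, Temp, Voltage, Wear.
  Voltage: no additional parents.
  RPM's other parent is Voltage.
  Load's other parents are RPM, Voltage.
  parents(Noise) \ {Torque} = {RPM}.
  Wear also has parents Load, RPM.
  Misalign also has parents BearingFault, Crack, RPM, Vibration.
  Temp's other parents are Load, Lubricant, Noise, Wear.
Excluding nodes already adjacent to Torque (Load, Misalign, Noise, RPM, Temp, Voltage, Wear), the co-parent-only contribution is {BearingFault, Crack, Lubricant, Vibration}.

{BearingFault, Crack, Lubricant, Vibration}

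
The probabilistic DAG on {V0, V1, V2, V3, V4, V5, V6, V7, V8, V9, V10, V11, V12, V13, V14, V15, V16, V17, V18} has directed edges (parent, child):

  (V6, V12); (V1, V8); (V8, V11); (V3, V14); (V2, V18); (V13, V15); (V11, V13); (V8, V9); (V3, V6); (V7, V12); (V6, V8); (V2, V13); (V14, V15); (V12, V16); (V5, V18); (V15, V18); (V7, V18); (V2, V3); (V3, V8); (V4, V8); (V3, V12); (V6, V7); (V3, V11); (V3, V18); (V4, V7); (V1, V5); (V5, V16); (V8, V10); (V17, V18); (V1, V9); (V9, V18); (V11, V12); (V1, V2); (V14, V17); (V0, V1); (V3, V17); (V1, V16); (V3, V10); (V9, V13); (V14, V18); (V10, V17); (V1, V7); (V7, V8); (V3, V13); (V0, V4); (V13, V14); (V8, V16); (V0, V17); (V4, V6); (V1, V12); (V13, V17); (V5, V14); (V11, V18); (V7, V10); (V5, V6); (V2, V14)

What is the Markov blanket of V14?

{V0, V2, V3, V5, V7, V9, V10, V11, V13, V15, V17, V18}

Recall MB(v) = parents ∪ children ∪ spouses, where spouses are the other parents of v's children.
V14's parents: V2, V3, V5, V13.
V14 has children V15, V17, V18.
Other parents of V14's children:
  V15 also has parent V13.
  V17's other parents are V0, V3, V10, V13.
  V18's other parents are V2, V3, V5, V7, V9, V11, V15, V17.
Union: {V2, V3, V5, V13} ∪ {V15, V17, V18} ∪ {V0, V2, V3, V5, V7, V9, V10, V11, V13, V15, V17} = {V0, V2, V3, V5, V7, V9, V10, V11, V13, V15, V17, V18}.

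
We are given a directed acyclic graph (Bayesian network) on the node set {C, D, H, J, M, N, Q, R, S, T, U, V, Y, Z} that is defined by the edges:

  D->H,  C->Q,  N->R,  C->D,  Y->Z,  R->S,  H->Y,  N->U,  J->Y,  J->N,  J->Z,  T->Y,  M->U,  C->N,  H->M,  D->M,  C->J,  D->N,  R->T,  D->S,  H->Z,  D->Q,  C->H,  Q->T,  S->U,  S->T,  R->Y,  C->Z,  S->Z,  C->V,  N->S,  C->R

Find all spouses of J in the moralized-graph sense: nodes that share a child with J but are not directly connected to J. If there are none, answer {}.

Children of J: N, Y, Z.
  N also has parents C, D.
  parents(Y) \ {J} = {H, R, T}.
  Z's other parents are C, H, S, Y.
Excluding nodes already adjacent to J (C, N, Y, Z), the co-parent-only contribution is {D, H, R, S, T}.

{D, H, R, S, T}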